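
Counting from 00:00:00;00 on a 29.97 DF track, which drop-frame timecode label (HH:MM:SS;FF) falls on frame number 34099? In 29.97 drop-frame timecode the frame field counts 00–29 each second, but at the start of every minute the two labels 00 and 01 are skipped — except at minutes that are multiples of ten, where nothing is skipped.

Each 10-minute DF block holds 10 × 60 × 30 − 9 × 2 = 17982 frames. 34099 ÷ 17982 → 1 full block, remainder 16117.
Within the partial block the first minute is 1800 frames and each further minute 1798, so 8 further minute boundaries passed. Total skipped labels = 18 × 1 + 2 × 8 = 34.
Non-drop label index = 34099 + 34 = 34133; at 30 labels/s that is 00:18:57:23, i.e. DF 00:18:57;23.

00:18:57;23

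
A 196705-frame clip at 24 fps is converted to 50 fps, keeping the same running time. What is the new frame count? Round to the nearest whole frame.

Frames at target rate = 196705 × (50) / (24) = 4917625/12 ≈ 409802.083.
Nearest whole frame: 409802.

409802 frames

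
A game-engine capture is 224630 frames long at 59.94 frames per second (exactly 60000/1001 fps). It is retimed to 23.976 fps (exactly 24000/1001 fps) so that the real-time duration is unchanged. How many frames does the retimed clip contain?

89852 frames

Target frames = source frames × (target rate / source rate) = 224630 × (24000/1001)/(60000/1001) = 224630 × 2/5 = 89852.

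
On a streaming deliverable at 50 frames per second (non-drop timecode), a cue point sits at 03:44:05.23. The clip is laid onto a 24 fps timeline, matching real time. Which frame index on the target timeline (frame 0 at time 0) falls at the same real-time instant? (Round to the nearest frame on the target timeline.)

Source frame index: (3×3600 + 44×60 + 5) × 50 + 23 = 672273.
Real time: 672273 / (50) = 672273/50 s.
Target frame: (672273/50) × (24) = 8067276/25 ≈ 322691.040 → 322691.

frame 322691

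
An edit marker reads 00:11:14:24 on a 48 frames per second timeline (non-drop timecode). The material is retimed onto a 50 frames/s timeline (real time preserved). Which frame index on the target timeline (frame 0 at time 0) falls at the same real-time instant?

Source frame index: (0×3600 + 11×60 + 14) × 48 + 24 = 32376.
Real time: 32376 / (48) = 1349/2 s.
Target frame: (1349/2) × (50) = 33725.

frame 33725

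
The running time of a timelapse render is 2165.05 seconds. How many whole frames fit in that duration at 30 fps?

64951 frames

Frames = 2165.05 × 30 = 129903/2 ≈ 64951.5000.
Complete frames: 64951.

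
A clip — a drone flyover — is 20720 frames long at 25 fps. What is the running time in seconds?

828.8 seconds

Running time = 20720 / (25) = 828.8 s.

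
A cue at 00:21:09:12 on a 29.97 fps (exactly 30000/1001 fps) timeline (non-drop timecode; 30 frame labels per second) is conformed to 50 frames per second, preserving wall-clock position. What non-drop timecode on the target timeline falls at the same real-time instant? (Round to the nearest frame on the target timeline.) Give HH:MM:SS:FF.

00:21:10:33

Source frame index: (0×3600 + 21×60 + 9) × 30 + 12 = 38082.
Real time: 38082 / (30000/1001) = 6353347/5000 s.
Target frame: (6353347/5000) × (50) = 6353347/100 ≈ 63533.470 → 63533.
At 50 labels/s: frame 63533 → 00:21:10:33.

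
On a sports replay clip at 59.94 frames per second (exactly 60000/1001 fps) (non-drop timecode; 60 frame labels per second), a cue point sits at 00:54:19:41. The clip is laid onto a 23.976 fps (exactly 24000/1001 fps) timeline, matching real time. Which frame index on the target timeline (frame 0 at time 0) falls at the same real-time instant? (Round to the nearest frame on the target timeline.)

Source frame index: (0×3600 + 54×60 + 19) × 60 + 41 = 195581.
Real time: 195581 / (60000/1001) = 195776581/60000 s.
Target frame: (195776581/60000) × (24000/1001) = 391162/5 ≈ 78232.400 → 78232.

frame 78232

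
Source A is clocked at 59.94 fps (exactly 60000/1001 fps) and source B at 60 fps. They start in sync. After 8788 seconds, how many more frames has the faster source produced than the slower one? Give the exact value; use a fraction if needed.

A emits 60000/1001 × 8788 = 40560000/77 frames; B emits 60 × 8788 = 527280.
Difference = 40560/77 frames (≈ 526.7532); B is ahead of A.

40560/77 frames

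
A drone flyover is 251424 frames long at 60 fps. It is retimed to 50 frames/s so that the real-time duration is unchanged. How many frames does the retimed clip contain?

Frames at target rate = 251424 × (50) / (60) = 209520.

209520 frames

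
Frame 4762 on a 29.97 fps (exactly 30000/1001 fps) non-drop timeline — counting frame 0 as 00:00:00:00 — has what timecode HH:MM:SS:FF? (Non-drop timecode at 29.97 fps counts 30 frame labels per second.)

4762 ÷ 30 = 158 full seconds, remainder 22 frames.
158 s = 0 h 2 min 38 s.
Timecode: 00:02:38:22.

00:02:38:22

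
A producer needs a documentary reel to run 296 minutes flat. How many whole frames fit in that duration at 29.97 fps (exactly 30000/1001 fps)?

532267 frames

296 min = 17760 s.
Frames = 17760 × 30000/1001 = 532800000/1001 ≈ 532267.7323.
Complete frames: 532267.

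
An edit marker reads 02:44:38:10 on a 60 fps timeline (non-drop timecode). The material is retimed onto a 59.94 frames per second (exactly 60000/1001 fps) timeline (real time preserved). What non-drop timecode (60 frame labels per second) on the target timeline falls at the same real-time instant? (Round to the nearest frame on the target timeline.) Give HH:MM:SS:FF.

Source frame index: (2×3600 + 44×60 + 38) × 60 + 10 = 592690.
Real time: 592690 / (60) = 59269/6 s.
Target frame: (59269/6) × (60000/1001) = 84670000/143 ≈ 592097.902 → 592098.
At 60 labels/s: frame 592098 → 02:44:28:18.

02:44:28:18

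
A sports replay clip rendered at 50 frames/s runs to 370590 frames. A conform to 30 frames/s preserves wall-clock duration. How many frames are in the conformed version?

222354 frames

Target frames = source frames × (target rate / source rate) = 370590 × (30)/(50) = 370590 × 3/5 = 222354.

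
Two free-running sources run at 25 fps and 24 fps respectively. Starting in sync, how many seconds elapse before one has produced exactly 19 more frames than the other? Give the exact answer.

19 seconds

The gap grows by |24 − 25| = 1 frame per second.
Time for a 19-frame gap: 19 ÷ (1) = 19 s.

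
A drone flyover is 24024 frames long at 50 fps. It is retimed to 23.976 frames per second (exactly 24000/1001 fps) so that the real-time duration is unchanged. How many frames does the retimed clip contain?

Target frames = source frames × (target rate / source rate) = 24024 × (24000/1001)/(50) = 24024 × 480/1001 = 11520.

11520 frames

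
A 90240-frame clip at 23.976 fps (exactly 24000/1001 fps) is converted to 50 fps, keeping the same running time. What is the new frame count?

Target frames = source frames × (target rate / source rate) = 90240 × (50)/(24000/1001) = 90240 × 1001/480 = 188188.

188188 frames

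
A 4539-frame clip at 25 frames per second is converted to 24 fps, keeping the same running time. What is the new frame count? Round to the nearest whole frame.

4357 frames

Frames at target rate = 4539 × (24) / (25) = 108936/25 ≈ 4357.440.
Nearest whole frame: 4357.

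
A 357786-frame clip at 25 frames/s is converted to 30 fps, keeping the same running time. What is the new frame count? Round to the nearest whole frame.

429343 frames

Frames at target rate = 357786 × (30) / (25) = 2146716/5 ≈ 429343.200.
Nearest whole frame: 429343.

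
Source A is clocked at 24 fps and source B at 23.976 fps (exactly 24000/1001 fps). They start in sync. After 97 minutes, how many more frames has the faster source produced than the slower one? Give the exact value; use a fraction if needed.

97 min = 5820 s.
A emits 24 × 5820 = 139680 frames; B emits 24000/1001 × 5820 = 139680000/1001.
Difference = 139680/1001 frames (≈ 139.5405); B is behind A.

139680/1001 frames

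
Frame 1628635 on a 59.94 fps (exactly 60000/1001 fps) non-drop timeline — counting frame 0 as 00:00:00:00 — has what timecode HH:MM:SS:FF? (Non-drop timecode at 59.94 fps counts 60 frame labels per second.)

1628635 ÷ 60 = 27143 full seconds, remainder 55 frames.
27143 s = 7 h 32 min 23 s.
Timecode: 07:32:23:55.

07:32:23:55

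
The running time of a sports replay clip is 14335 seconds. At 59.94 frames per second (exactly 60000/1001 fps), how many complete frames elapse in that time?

859240 frames

Frames = 14335 × 60000/1001 = 860100000/1001 ≈ 859240.7592.
Complete frames: 859240.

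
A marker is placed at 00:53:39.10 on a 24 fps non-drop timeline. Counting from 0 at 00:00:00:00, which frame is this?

Total seconds to the label: (0 × 3600 + 53 × 60 + 39) = 3219.
Frame index = 3219 × 24 + 10 = 77266.

frame 77266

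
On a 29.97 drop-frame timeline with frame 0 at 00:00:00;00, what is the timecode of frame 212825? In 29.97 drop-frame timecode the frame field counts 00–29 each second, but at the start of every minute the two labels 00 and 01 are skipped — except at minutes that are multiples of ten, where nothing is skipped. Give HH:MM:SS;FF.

01:58:21;09

Each 10-minute DF block holds 10 × 60 × 30 − 9 × 2 = 17982 frames. 212825 ÷ 17982 → 11 full blocks, remainder 15023.
Within the partial block the first minute is 1800 frames and each further minute 1798, so 8 further minute boundaries passed. Total skipped labels = 18 × 11 + 2 × 8 = 214.
Non-drop label index = 212825 + 214 = 213039; at 30 labels/s that is 01:58:21:09, i.e. DF 01:58:21;09.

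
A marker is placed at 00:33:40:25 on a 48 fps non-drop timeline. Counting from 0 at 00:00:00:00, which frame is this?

frame 96985

Total seconds to the label: (0 × 3600 + 33 × 60 + 40) = 2020.
Frame index = 2020 × 48 + 25 = 96985.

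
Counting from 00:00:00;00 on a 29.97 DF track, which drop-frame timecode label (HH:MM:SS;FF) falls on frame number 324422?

Each 10-minute DF block holds 10 × 60 × 30 − 9 × 2 = 17982 frames. 324422 ÷ 17982 → 18 full blocks, remainder 746.
Within the partial block the first minute is 1800 frames and each further minute 1798, so 0 further minute boundaries passed. Total skipped labels = 18 × 18 + 2 × 0 = 324.
Non-drop label index = 324422 + 324 = 324746; at 30 labels/s that is 03:00:24:26, i.e. DF 03:00:24;26.

03:00:24;26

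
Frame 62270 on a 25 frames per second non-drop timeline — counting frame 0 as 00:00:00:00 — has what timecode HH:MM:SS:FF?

00:41:30:20

62270 ÷ 25 = 2490 full seconds, remainder 20 frames.
2490 s = 0 h 41 min 30 s.
Timecode: 00:41:30:20.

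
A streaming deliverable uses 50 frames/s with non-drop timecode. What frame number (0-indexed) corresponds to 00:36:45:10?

frame 110260

Total seconds to the label: (0 × 3600 + 36 × 60 + 45) = 2205.
Frame index = 2205 × 50 + 10 = 110260.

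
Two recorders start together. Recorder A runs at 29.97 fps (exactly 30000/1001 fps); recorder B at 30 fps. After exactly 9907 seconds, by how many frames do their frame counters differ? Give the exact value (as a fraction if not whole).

A emits 30000/1001 × 9907 = 297210000/1001 frames; B emits 30 × 9907 = 297210.
Difference = 297210/1001 frames (≈ 296.9131); B is ahead of A.

297210/1001 frames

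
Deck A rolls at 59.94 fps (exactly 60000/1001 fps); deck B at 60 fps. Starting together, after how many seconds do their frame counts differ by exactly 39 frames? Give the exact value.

The gap grows by |60 − 60000/1001| = 60/1001 frames per second.
Time for a 39-frame gap: 39 ÷ (60/1001) = 650.65 s.

650.65 seconds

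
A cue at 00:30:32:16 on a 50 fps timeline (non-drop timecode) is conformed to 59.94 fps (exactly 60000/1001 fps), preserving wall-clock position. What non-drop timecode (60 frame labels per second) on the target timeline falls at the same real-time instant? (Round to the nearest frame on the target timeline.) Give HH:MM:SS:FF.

00:30:30:29

Source frame index: (0×3600 + 30×60 + 32) × 50 + 16 = 91616.
Real time: 91616 / (50) = 45808/25 s.
Target frame: (45808/25) × (60000/1001) = 15705600/143 ≈ 109829.371 → 109829.
At 60 labels/s: frame 109829 → 00:30:30:29.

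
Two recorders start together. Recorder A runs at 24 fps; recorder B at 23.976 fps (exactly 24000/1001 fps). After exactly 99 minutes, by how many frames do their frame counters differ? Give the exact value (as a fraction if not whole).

99 min = 5940 s.
A emits 24 × 5940 = 142560 frames; B emits 24000/1001 × 5940 = 12960000/91.
Difference = 12960/91 frames (≈ 142.4176); B is behind A.

12960/91 frames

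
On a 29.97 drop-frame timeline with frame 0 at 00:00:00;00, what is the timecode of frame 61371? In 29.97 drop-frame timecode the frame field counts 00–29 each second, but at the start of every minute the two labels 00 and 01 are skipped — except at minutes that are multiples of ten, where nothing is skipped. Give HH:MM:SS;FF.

Ten DF minutes hold 17982 frames, so frame 61371 lies in block 3 (frames 53946–71927) with 7425 frames into that block.
The block's first minute is 1800 frames and the rest 1798 each; 7425 frames reaches minute 4, so 3 × 18 + 4 × 2 = 62 labels have been skipped so far.
Adding those back, label number 61371 + 62 = 61433 at 30 labels/s is 2047 s + 23 f = 0 h 34 min 7 s frame 23, i.e. 00:34:07;23.

00:34:07;23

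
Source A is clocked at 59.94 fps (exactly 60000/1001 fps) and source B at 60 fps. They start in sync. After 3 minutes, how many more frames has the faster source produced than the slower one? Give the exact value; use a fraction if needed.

3 min = 180 s.
A emits 60000/1001 × 180 = 10800000/1001 frames; B emits 60 × 180 = 10800.
Difference = 10800/1001 frames (≈ 10.7892); B is ahead of A.

10800/1001 frames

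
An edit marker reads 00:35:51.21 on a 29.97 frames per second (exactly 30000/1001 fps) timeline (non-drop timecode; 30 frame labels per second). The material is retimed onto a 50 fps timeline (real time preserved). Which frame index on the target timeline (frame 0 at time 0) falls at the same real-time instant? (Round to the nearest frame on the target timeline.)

Source frame index: (0×3600 + 35×60 + 51) × 30 + 21 = 64551.
Real time: 64551 / (30000/1001) = 21538517/10000 s.
Target frame: (21538517/10000) × (50) = 21538517/200 ≈ 107692.585 → 107693.

frame 107693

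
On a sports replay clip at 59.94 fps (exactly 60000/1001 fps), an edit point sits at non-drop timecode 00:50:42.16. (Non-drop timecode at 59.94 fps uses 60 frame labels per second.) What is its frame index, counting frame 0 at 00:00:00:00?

Total seconds to the label: (0 × 3600 + 50 × 60 + 42) = 3042.
Frame index = 3042 × 60 + 16 = 182536.

182536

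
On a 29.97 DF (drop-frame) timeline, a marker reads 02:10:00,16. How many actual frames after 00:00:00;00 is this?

Complete 10-minute blocks: 13, each 17982 frames → 233766.
Remaining 0 whole minutes in the current block: 0 frames.
Within the current minute: 0 × 30 + 16 = 16. Total = 233766 + 0 + 16 = 233782.

233782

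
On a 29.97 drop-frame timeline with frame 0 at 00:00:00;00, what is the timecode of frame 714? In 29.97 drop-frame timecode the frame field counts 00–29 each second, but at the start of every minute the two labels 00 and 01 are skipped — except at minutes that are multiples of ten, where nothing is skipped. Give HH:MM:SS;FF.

00:00:23;24

Ten DF minutes hold 17982 frames, so frame 714 lies in block 0 (frames 0–17981) with 714 frames into that block.
The block's first minute is 1800 frames and the rest 1798 each; 714 frames reaches minute 0, so 0 × 18 + 0 × 2 = 0 labels have been skipped so far.
Adding those back, label number 714 + 0 = 714 at 30 labels/s is 23 s + 24 f = 0 h 0 min 23 s frame 24, i.e. 00:00:23;24.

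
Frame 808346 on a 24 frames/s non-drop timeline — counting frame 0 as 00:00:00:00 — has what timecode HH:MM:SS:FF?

09:21:21:02

808346 ÷ 24 = 33681 full seconds, remainder 2 frames.
33681 s = 9 h 21 min 21 s.
Timecode: 09:21:21:02.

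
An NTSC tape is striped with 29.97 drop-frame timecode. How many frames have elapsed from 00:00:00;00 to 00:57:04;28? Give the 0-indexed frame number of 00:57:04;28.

As if non-drop at 30 labels/s: (0 × 3600 + 57 × 60 + 4) × 30 + 28 = 102748.
Minute boundaries passed: 57; those not divisible by 10: 57 − 5 = 52; dropped labels = 2 × 52 = 104.
Actual frame index = 102748 − 104 = 102644.

102644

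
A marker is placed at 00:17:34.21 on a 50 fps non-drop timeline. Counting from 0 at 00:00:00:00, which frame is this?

Total seconds to the label: (0 × 3600 + 17 × 60 + 34) = 1054.
Frame index = 1054 × 50 + 21 = 52721.

52721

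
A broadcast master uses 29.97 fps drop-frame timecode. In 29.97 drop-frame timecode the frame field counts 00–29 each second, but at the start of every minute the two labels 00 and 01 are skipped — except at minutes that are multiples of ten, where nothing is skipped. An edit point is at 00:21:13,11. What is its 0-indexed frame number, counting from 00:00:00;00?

38163

As if non-drop at 30 labels/s: (0 × 3600 + 21 × 60 + 13) × 30 + 11 = 38201.
Minute boundaries passed: 21; those not divisible by 10: 21 − 2 = 19; dropped labels = 2 × 19 = 38.
Actual frame index = 38201 − 38 = 38163.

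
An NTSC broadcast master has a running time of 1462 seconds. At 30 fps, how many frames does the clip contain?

Frames = 1462 × 30 = 43860.

43860 frames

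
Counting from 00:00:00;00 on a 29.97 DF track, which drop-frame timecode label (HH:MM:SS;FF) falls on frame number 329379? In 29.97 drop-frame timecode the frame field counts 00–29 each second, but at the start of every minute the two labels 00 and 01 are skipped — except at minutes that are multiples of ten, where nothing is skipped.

Each 10-minute DF block holds 10 × 60 × 30 − 9 × 2 = 17982 frames. 329379 ÷ 17982 → 18 full blocks, remainder 5703.
Within the partial block the first minute is 1800 frames and each further minute 1798, so 3 further minute boundaries passed. Total skipped labels = 18 × 18 + 2 × 3 = 330.
Non-drop label index = 329379 + 330 = 329709; at 30 labels/s that is 03:03:10:09, i.e. DF 03:03:10;09.

03:03:10;09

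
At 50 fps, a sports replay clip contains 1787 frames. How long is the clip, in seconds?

35.74 seconds

Running time = 1787 / (50) = 35.74 s.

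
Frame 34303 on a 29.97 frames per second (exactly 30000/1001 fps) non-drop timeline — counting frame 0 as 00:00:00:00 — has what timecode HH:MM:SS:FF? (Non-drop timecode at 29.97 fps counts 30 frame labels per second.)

34303 ÷ 30 = 1143 full seconds, remainder 13 frames.
1143 s = 0 h 19 min 3 s.
Timecode: 00:19:03:13.

00:19:03:13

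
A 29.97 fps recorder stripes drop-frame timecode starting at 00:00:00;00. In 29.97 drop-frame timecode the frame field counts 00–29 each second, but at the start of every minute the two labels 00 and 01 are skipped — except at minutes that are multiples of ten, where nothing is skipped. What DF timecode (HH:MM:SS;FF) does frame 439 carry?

Each 10-minute DF block holds 10 × 60 × 30 − 9 × 2 = 17982 frames. 439 ÷ 17982 → 0 full blocks, remainder 439.
Within the partial block the first minute is 1800 frames and each further minute 1798, so 0 further minute boundaries passed. Total skipped labels = 18 × 0 + 2 × 0 = 0.
Non-drop label index = 439 + 0 = 439; at 30 labels/s that is 00:00:14:19, i.e. DF 00:00:14;19.

00:00:14;19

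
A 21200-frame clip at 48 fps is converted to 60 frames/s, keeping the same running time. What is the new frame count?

Frames at target rate = 21200 × (60) / (48) = 26500.

26500 frames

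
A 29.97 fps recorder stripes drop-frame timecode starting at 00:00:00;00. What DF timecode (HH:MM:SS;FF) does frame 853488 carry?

Each 10-minute DF block holds 10 × 60 × 30 − 9 × 2 = 17982 frames. 853488 ÷ 17982 → 47 full blocks, remainder 8334.
Within the partial block the first minute is 1800 frames and each further minute 1798, so 4 further minute boundaries passed. Total skipped labels = 18 × 47 + 2 × 4 = 854.
Non-drop label index = 853488 + 854 = 854342; at 30 labels/s that is 07:54:38:02, i.e. DF 07:54:38;02.

07:54:38;02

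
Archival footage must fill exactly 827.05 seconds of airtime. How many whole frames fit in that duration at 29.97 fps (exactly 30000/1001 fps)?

24786 frames

Frames = 827.05 × 30000/1001 = 3544500/143 ≈ 24786.7133.
Complete frames: 24786.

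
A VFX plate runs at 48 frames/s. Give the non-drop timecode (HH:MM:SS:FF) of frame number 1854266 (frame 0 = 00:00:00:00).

10:43:50:26

1854266 ÷ 48 = 38630 full seconds, remainder 26 frames.
38630 s = 10 h 43 min 50 s.
Timecode: 10:43:50:26.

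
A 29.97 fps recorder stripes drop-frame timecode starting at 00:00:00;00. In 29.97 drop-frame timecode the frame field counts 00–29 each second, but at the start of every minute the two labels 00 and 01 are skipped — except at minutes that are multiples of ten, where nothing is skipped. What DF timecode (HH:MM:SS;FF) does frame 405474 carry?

03:45:29;10

Each 10-minute DF block holds 10 × 60 × 30 − 9 × 2 = 17982 frames. 405474 ÷ 17982 → 22 full blocks, remainder 9870.
Within the partial block the first minute is 1800 frames and each further minute 1798, so 5 further minute boundaries passed. Total skipped labels = 18 × 22 + 2 × 5 = 406.
Non-drop label index = 405474 + 406 = 405880; at 30 labels/s that is 03:45:29:10, i.e. DF 03:45:29;10.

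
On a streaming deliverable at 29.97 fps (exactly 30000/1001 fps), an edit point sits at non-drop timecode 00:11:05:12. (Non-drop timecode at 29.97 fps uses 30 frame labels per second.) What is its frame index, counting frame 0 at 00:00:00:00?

Total seconds to the label: (0 × 3600 + 11 × 60 + 5) = 665.
Frame index = 665 × 30 + 12 = 19962.

19962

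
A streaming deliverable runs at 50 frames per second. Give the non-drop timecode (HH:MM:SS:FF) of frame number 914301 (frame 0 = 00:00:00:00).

914301 ÷ 50 = 18286 full seconds, remainder 1 frame.
18286 s = 5 h 4 min 46 s.
Timecode: 05:04:46:01.

05:04:46:01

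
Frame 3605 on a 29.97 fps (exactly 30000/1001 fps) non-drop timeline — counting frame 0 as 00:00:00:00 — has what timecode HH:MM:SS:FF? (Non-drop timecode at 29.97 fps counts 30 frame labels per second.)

3605 ÷ 30 = 120 full seconds, remainder 5 frames.
120 s = 0 h 2 min 0 s.
Timecode: 00:02:00:05.

00:02:00:05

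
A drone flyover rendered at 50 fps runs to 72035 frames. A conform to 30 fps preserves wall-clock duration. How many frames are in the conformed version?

Target frames = source frames × (target rate / source rate) = 72035 × (30)/(50) = 72035 × 3/5 = 43221.

43221 frames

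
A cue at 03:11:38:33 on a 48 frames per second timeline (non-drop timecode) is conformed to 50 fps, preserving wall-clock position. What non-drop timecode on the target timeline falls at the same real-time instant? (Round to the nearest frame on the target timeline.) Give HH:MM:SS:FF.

Source frame index: (3×3600 + 11×60 + 38) × 48 + 33 = 551937.
Real time: 551937 / (48) = 183979/16 s.
Target frame: (183979/16) × (50) = 4599475/8 ≈ 574934.375 → 574934.
At 50 labels/s: frame 574934 → 03:11:38:34.

03:11:38:34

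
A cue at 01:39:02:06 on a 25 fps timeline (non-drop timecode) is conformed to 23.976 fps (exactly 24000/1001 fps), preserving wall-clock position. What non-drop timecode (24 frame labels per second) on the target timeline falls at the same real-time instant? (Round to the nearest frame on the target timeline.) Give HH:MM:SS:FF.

01:38:56:07

Source frame index: (1×3600 + 39×60 + 2) × 25 + 6 = 148556.
Real time: 148556 / (25) = 148556/25 s.
Target frame: (148556/25) × (24000/1001) = 142613760/1001 ≈ 142471.289 → 142471.
At 24 labels/s: frame 142471 → 01:38:56:07.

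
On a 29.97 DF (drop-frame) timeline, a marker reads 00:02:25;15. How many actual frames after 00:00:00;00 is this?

Complete 10-minute blocks: 0, each 17982 frames → 0.
Remaining 2 whole minutes in the current block: 1800 + 1 × 1798 = 3598 frames.
Within the current minute: 25 × 30 + 15 − 2 = 763 (labels ;00/;01 skipped at this minute). Total = 0 + 3598 + 763 = 4361.

4361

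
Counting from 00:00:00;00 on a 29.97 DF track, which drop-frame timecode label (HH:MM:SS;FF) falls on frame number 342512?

Each 10-minute DF block holds 10 × 60 × 30 − 9 × 2 = 17982 frames. 342512 ÷ 17982 → 19 full blocks, remainder 854.
Within the partial block the first minute is 1800 frames and each further minute 1798, so 0 further minute boundaries passed. Total skipped labels = 18 × 19 + 2 × 0 = 342.
Non-drop label index = 342512 + 342 = 342854; at 30 labels/s that is 03:10:28:14, i.e. DF 03:10:28;14.

03:10:28;14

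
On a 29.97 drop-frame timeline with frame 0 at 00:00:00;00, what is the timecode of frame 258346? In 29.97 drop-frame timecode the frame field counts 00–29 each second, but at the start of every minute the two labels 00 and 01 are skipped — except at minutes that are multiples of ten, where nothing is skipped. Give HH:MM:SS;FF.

02:23:40;04

Ten DF minutes hold 17982 frames, so frame 258346 lies in block 14 (frames 251748–269729) with 6598 frames into that block.
The block's first minute is 1800 frames and the rest 1798 each; 6598 frames reaches minute 3, so 14 × 18 + 3 × 2 = 258 labels have been skipped so far.
Adding those back, label number 258346 + 258 = 258604 at 30 labels/s is 8620 s + 4 f = 2 h 23 min 40 s frame 4, i.e. 02:23:40;04.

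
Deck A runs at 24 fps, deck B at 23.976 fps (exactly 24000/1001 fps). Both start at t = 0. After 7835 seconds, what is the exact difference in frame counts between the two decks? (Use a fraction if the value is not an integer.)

188040/1001 frames

A emits 24 × 7835 = 188040 frames; B emits 24000/1001 × 7835 = 188040000/1001.
Difference = 188040/1001 frames (≈ 187.8521); B is behind A.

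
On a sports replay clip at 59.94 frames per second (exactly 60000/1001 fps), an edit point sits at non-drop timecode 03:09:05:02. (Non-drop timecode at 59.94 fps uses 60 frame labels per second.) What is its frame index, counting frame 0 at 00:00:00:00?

680702

Total seconds to the label: (3 × 3600 + 9 × 60 + 5) = 11345.
Frame index = 11345 × 60 + 2 = 680702.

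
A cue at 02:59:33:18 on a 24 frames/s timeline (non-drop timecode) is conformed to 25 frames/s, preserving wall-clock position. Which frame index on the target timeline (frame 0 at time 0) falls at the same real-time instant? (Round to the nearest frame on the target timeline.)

Source frame index: (2×3600 + 59×60 + 33) × 24 + 18 = 258570.
Real time: 258570 / (24) = 43095/4 s.
Target frame: (43095/4) × (25) = 1077375/4 ≈ 269343.750 → 269344.

frame 269344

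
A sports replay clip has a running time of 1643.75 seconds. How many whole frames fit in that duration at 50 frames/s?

Frames = 1643.75 × 50 = 164375/2 ≈ 82187.5000.
Complete frames: 82187.

82187 frames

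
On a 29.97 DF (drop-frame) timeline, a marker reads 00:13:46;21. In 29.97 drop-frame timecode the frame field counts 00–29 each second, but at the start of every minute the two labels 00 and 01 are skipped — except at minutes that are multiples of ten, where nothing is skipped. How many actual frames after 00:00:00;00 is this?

As if non-drop at 30 labels/s: (0 × 3600 + 13 × 60 + 46) × 30 + 21 = 24801.
Minute boundaries passed: 13; those not divisible by 10: 13 − 1 = 12; dropped labels = 2 × 12 = 24.
Actual frame index = 24801 − 24 = 24777.

24777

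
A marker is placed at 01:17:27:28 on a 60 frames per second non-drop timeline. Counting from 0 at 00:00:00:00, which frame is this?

278848

Total seconds to the label: (1 × 3600 + 17 × 60 + 27) = 4647.
Frame index = 4647 × 60 + 28 = 278848.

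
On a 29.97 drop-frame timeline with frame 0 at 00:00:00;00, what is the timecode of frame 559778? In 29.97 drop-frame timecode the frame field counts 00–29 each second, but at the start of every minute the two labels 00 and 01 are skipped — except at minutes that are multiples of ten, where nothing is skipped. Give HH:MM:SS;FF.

Each 10-minute DF block holds 10 × 60 × 30 − 9 × 2 = 17982 frames. 559778 ÷ 17982 → 31 full blocks, remainder 2336.
Within the partial block the first minute is 1800 frames and each further minute 1798, so 1 further minute boundary passed. Total skipped labels = 18 × 31 + 2 × 1 = 560.
Non-drop label index = 559778 + 560 = 560338; at 30 labels/s that is 05:11:17:28, i.e. DF 05:11:17;28.

05:11:17;28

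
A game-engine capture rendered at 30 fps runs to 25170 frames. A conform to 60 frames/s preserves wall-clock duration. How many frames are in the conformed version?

Target frames = source frames × (target rate / source rate) = 25170 × (60)/(30) = 25170 × 2 = 50340.

50340 frames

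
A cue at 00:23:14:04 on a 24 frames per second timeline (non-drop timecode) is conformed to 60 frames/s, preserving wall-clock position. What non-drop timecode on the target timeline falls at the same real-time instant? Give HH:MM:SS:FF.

Source frame index: (0×3600 + 23×60 + 14) × 24 + 4 = 33460.
Real time: 33460 / (24) = 8365/6 s.
Target frame: (8365/6) × (60) = 83650.
At 60 labels/s: frame 83650 → 00:23:14:10.

00:23:14:10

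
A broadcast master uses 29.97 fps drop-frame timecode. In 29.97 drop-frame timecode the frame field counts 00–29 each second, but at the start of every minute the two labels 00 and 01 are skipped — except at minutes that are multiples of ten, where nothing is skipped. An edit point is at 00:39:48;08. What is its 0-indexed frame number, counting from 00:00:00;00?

As if non-drop at 30 labels/s: (0 × 3600 + 39 × 60 + 48) × 30 + 8 = 71648.
Minute boundaries passed: 39; those not divisible by 10: 39 − 3 = 36; dropped labels = 2 × 36 = 72.
Actual frame index = 71648 − 72 = 71576.

71576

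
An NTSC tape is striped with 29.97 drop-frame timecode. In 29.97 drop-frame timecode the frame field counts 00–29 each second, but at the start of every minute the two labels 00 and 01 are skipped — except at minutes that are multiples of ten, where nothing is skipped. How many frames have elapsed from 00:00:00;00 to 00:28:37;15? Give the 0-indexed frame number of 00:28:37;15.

As if non-drop at 30 labels/s: (0 × 3600 + 28 × 60 + 37) × 30 + 15 = 51525.
Minute boundaries passed: 28; those not divisible by 10: 28 − 2 = 26; dropped labels = 2 × 26 = 52.
Actual frame index = 51525 − 52 = 51473.

51473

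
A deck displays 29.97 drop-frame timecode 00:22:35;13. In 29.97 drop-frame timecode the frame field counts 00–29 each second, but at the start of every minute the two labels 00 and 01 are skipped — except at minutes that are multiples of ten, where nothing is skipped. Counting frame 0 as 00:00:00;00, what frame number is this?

As if non-drop at 30 labels/s: (0 × 3600 + 22 × 60 + 35) × 30 + 13 = 40663.
Minute boundaries passed: 22; those not divisible by 10: 22 − 2 = 20; dropped labels = 2 × 20 = 40.
Actual frame index = 40663 − 40 = 40623.

40623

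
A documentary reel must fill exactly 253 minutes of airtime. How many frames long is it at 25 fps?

253 min = 15180 s.
Frames = 15180 × 25 = 379500.

379500 frames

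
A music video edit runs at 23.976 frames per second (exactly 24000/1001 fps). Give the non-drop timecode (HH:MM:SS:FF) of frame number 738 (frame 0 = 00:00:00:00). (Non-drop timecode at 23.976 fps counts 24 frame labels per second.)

00:00:30:18

738 ÷ 24 = 30 full seconds, remainder 18 frames.
30 s = 0 h 0 min 30 s.
Timecode: 00:00:30:18.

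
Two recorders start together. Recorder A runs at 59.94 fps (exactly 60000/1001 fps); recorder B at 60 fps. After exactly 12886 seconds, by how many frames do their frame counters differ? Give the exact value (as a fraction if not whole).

773160/1001 frames

A emits 60000/1001 × 12886 = 773160000/1001 frames; B emits 60 × 12886 = 773160.
Difference = 773160/1001 frames (≈ 772.3876); B is ahead of A.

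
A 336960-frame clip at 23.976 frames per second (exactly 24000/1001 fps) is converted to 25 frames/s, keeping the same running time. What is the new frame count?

Target frames = source frames × (target rate / source rate) = 336960 × (25)/(24000/1001) = 336960 × 1001/960 = 351351.

351351 frames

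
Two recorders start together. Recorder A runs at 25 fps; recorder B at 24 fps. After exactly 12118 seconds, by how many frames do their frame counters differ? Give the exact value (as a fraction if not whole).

A emits 25 × 12118 = 302950 frames; B emits 24 × 12118 = 290832.
Difference = 12118 frames; B is behind A.

12118 frames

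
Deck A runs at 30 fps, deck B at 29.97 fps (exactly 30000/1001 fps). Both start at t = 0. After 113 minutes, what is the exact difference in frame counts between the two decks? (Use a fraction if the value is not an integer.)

203400/1001 frames

113 min = 6780 s.
A emits 30 × 6780 = 203400 frames; B emits 30000/1001 × 6780 = 203400000/1001.
Difference = 203400/1001 frames (≈ 203.1968); B is behind A.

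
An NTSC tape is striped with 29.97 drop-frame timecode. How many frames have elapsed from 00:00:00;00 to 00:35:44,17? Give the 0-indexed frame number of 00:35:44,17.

64273

Complete 10-minute blocks: 3, each 17982 frames → 53946.
Remaining 5 whole minutes in the current block: 1800 + 4 × 1798 = 8992 frames.
Within the current minute: 44 × 30 + 17 − 2 = 1335 (labels ;00/;01 skipped at this minute). Total = 53946 + 8992 + 1335 = 64273.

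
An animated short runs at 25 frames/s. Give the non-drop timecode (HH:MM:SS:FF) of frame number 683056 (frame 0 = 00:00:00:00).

683056 ÷ 25 = 27322 full seconds, remainder 6 frames.
27322 s = 7 h 35 min 22 s.
Timecode: 07:35:22:06.

07:35:22:06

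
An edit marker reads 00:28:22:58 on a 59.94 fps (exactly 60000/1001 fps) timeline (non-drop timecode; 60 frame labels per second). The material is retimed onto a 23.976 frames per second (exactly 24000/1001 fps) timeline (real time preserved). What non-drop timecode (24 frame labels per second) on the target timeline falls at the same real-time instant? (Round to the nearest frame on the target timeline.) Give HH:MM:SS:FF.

Source frame index: (0×3600 + 28×60 + 22) × 60 + 58 = 102178.
Real time: 102178 / (60000/1001) = 51140089/30000 s.
Target frame: (51140089/30000) × (24000/1001) = 204356/5 ≈ 40871.200 → 40871.
At 24 labels/s: frame 40871 → 00:28:22:23.

00:28:22:23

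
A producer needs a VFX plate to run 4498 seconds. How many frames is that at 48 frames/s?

Frames = 4498 × 48 = 215904.

215904 frames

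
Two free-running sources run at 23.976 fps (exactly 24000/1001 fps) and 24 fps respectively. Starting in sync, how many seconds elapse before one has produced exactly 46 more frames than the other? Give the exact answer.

23023/12 seconds

The gap grows by |24 − 24000/1001| = 24/1001 frames per second.
Time for a 46-frame gap: 46 ÷ (24/1001) = 23023/12 s.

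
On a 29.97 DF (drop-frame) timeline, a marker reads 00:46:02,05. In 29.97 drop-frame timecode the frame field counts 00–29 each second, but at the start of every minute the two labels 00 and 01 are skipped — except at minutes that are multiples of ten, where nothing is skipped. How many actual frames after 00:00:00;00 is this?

82781

As if non-drop at 30 labels/s: (0 × 3600 + 46 × 60 + 2) × 30 + 5 = 82865.
Minute boundaries passed: 46; those not divisible by 10: 46 − 4 = 42; dropped labels = 2 × 42 = 84.
Actual frame index = 82865 − 84 = 82781.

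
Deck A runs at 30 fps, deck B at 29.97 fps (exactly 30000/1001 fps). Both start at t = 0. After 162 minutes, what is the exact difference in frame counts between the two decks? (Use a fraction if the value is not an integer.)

291600/1001 frames

162 min = 9720 s.
A emits 30 × 9720 = 291600 frames; B emits 30000/1001 × 9720 = 291600000/1001.
Difference = 291600/1001 frames (≈ 291.3087); B is behind A.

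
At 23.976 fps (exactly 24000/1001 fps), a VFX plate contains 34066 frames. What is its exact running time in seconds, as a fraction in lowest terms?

Running time = 34066 ÷ (24000/1001) = 34066 × 1001/24000 = 17050033/12000 s.

17050033/12000 seconds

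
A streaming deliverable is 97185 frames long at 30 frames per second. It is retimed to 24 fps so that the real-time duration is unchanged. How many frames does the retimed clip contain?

77748 frames

Target frames = source frames × (target rate / source rate) = 97185 × (24)/(30) = 97185 × 4/5 = 77748.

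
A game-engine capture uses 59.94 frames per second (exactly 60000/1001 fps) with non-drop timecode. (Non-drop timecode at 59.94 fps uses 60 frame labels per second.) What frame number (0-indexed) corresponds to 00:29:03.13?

104593

Total seconds to the label: (0 × 3600 + 29 × 60 + 3) = 1743.
Frame index = 1743 × 60 + 13 = 104593.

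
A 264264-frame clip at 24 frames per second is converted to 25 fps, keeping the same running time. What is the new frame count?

275275 frames

Target frames = source frames × (target rate / source rate) = 264264 × (25)/(24) = 264264 × 25/24 = 275275.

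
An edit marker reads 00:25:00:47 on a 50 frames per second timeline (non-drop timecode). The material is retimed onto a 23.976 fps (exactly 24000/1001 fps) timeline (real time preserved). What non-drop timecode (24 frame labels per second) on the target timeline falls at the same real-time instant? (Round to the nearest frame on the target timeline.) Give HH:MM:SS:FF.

00:24:59:11

Source frame index: (0×3600 + 25×60 + 0) × 50 + 47 = 75047.
Real time: 75047 / (50) = 75047/50 s.
Target frame: (75047/50) × (24000/1001) = 5146080/143 ≈ 35986.573 → 35987.
At 24 labels/s: frame 35987 → 00:24:59:11.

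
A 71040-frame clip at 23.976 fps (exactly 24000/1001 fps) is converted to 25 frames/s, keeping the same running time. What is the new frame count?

Target frames = source frames × (target rate / source rate) = 71040 × (25)/(24000/1001) = 71040 × 1001/960 = 74074.

74074 frames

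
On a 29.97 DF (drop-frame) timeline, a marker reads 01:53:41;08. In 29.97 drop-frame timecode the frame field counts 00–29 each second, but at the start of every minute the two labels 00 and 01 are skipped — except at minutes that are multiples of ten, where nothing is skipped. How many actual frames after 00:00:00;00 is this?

204434

As if non-drop at 30 labels/s: (1 × 3600 + 53 × 60 + 41) × 30 + 8 = 204638.
Minute boundaries passed: 113; those not divisible by 10: 113 − 11 = 102; dropped labels = 2 × 102 = 204.
Actual frame index = 204638 − 204 = 204434.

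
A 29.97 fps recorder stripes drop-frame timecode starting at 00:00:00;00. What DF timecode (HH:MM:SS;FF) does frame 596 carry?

00:00:19;26

Each 10-minute DF block holds 10 × 60 × 30 − 9 × 2 = 17982 frames. 596 ÷ 17982 → 0 full blocks, remainder 596.
Within the partial block the first minute is 1800 frames and each further minute 1798, so 0 further minute boundaries passed. Total skipped labels = 18 × 0 + 2 × 0 = 0.
Non-drop label index = 596 + 0 = 596; at 30 labels/s that is 00:00:19:26, i.e. DF 00:00:19;26.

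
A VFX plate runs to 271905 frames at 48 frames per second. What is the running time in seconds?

5664.6875 seconds

Running time = 271905 / (48) = 5664.6875 s.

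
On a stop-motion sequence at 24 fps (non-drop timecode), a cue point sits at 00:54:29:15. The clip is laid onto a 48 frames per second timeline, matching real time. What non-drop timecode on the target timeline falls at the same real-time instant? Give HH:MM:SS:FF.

00:54:29:30

Source frame index: (0×3600 + 54×60 + 29) × 24 + 15 = 78471.
Real time: 78471 / (24) = 26157/8 s.
Target frame: (26157/8) × (48) = 156942.
At 48 labels/s: frame 156942 → 00:54:29:30.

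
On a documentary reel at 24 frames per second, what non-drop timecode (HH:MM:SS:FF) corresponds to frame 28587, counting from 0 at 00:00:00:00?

00:19:51:03

28587 ÷ 24 = 1191 full seconds, remainder 3 frames.
1191 s = 0 h 19 min 51 s.
Timecode: 00:19:51:03.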